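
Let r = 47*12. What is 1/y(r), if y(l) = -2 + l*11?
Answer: 1/6202 ≈ 0.00016124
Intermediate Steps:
r = 564
y(l) = -2 + 11*l
1/y(r) = 1/(-2 + 11*564) = 1/(-2 + 6204) = 1/6202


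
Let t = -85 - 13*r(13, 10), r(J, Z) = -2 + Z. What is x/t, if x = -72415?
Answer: 10345/27 ≈ 383.15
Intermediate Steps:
t = -189 (t = -85 - 13*(-2 + 10) = -85 - 13*8 = -85 - 104 = -189)
x/t = -72415/(-189) = -72415*(-1/189) = 10345/27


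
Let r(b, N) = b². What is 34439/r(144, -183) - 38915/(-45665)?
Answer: 475919675/189381888 ≈ 2.5130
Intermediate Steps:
34439/r(144, -183) - 38915/(-45665) = 34439/(144²) - 38915/(-45665) = 34439/20736 - 38915*(-1/45665) = 34439*(1/20736) + 7783/9133 = 34439/20736 + 7783/9133 = 475919675/189381888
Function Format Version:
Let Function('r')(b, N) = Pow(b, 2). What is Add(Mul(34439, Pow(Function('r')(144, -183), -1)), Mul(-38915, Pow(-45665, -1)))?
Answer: Rational(475919675, 189381888) ≈ 2.5130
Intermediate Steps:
Add(Mul(34439, Pow(Function('r')(144, -183), -1)), Mul(-38915, Pow(-45665, -1))) = Add(Mul(34439, Pow(Pow(144, 2), -1)), Mul(-38915, Pow(-45665, -1))) = Add(Mul(34439, Pow(20736, -1)), Mul(-38915, Rational(-1, 45665))) = Add(Mul(34439, Rational(1, 20736)), Rational(7783, 9133)) = Add(Rational(34439, 20736), Rational(7783, 9133)) = Rational(475919675, 189381888)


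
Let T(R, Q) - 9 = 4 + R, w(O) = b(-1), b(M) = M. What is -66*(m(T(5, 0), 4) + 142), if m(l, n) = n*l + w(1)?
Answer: -14058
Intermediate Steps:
w(O) = -1
T(R, Q) = 13 + R (T(R, Q) = 9 + (4 + R) = 13 + R)
m(l, n) = -1 + l*n (m(l, n) = n*l - 1 = l*n - 1 = -1 + l*n)
-66*(m(T(5, 0), 4) + 142) = -66*((-1 + (13 + 5)*4) + 142) = -66*((-1 + 18*4) + 142) = -66*((-1 + 72) + 142) = -66*(71 + 142) = -66*213 = -14058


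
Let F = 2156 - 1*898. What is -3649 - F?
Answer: -4907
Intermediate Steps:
F = 1258 (F = 2156 - 898 = 1258)
-3649 - F = -3649 - 1*1258 = -3649 - 1258 = -4907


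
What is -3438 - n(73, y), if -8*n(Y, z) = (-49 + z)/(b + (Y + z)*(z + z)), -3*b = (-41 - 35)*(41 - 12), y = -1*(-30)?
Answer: -570543033/165952 ≈ -3438.0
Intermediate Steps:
y = 30
b = 2204/3 (b = -(-41 - 35)*(41 - 12)/3 = -(-76)*29/3 = -⅓*(-2204) = 2204/3 ≈ 734.67)
n(Y, z) = -(-49 + z)/(8*(2204/3 + 2*z*(Y + z))) (n(Y, z) = -(-49 + z)/(8*(2204/3 + (Y + z)*(z + z))) = -(-49 + z)/(8*(2204/3 + (Y + z)*(2*z))) = -(-49 + z)/(8*(2204/3 + 2*z*(Y + z))))
-3438 - n(73, y) = -3438 - 3*(49 - 1*30)/(16*(1102 + 3*30² + 3*73*30)) = -3438 - 3*(49 - 30)/(16*(1102 + 3*900 + 6570)) = -3438 - 3*19/(16*(1102 + 2700 + 6570)) = -3438 - 3*19/(16*10372) = -3438 - 1*57/165952 = -3438 - 57/165952 = -570543033/165952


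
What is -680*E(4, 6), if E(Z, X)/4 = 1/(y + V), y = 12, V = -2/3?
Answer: -240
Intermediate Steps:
V = -⅔ (V = -2*⅓ = -⅔ ≈ -0.66667)
E(Z, X) = 6/17 (E(Z, X) = 4/(12 - ⅔) = 4/(34/3) = 4*(3/34) = 6/17)
-680*E(4, 6) = -680*6/17 = -240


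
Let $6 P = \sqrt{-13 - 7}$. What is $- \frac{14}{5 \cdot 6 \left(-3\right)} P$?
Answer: $\frac{7 i \sqrt{5}}{135} \approx 0.11594 i$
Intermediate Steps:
$P = \frac{i \sqrt{5}}{3}$ ($P = \frac{\sqrt{-13 - 7}}{6} = \frac{\sqrt{-20}}{6} = \frac{2 i \sqrt{5}}{6} = \frac{i \sqrt{5}}{3} \approx 0.74536 i$)
$- \frac{14}{5 \cdot 6 \left(-3\right)} P = - \frac{14}{5 \cdot 6 \left(-3\right)} \frac{i \sqrt{5}}{3} = - \frac{14}{5 \left(-18\right)} \frac{i \sqrt{5}}{3} = - \frac{14}{-90} \frac{i \sqrt{5}}{3} = \left(-14\right) \left(- \frac{1}{90}\right) \frac{i \sqrt{5}}{3} = \frac{7 \frac{i \sqrt{5}}{3}}{45} = \frac{7 i \sqrt{5}}{135}$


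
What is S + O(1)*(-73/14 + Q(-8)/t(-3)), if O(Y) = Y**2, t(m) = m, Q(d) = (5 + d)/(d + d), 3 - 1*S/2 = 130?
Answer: -29039/112 ≈ -259.28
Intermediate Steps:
S = -254 (S = 6 - 2*130 = 6 - 260 = -254)
Q(d) = (5 + d)/(2*d) (Q(d) = (5 + d)/((2*d)) = (5 + d)*(1/(2*d)) = (5 + d)/(2*d))
S + O(1)*(-73/14 + Q(-8)/t(-3)) = -254 + 1**2*(-73/14 + ((1/2)*(5 - 8)/(-8))/(-3)) = -254 + 1*(-73*1/14 + ((1/2)*(-1/8)*(-3))*(-1/3)) = -254 + 1*(-73/14 + (3/16)*(-1/3)) = -254 + 1*(-73/14 - 1/16) = -254 + 1*(-591/112) = -254 - 591/112 = -29039/112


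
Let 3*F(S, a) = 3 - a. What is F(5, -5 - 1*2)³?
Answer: 1000/27 ≈ 37.037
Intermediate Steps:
F(S, a) = 1 - a/3 (F(S, a) = (3 - a)/3 = 1 - a/3)
F(5, -5 - 1*2)³ = (1 - (-5 - 1*2)/3)³ = (1 - (-5 - 2)/3)³ = (1 - ⅓*(-7))³ = (1 + 7/3)³ = (10/3)³ = 1000/27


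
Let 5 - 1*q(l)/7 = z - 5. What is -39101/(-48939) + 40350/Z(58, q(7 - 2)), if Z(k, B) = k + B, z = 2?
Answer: 329857694/929841 ≈ 354.75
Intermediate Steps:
q(l) = 56 (q(l) = 35 - 7*(2 - 5) = 35 - 7*(-3) = 35 + 21 = 56)
Z(k, B) = B + k
-39101/(-48939) + 40350/Z(58, q(7 - 2)) = -39101/(-48939) + 40350/(56 + 58) = -39101*(-1/48939) + 40350/114 = 39101/48939 + 40350*(1/114) = 39101/48939 + 6725/19 = 329857694/929841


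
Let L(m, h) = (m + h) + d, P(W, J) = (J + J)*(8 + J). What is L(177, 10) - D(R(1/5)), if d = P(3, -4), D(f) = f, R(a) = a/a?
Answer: 154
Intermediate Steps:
R(a) = 1
P(W, J) = 2*J*(8 + J) (P(W, J) = (2*J)*(8 + J) = 2*J*(8 + J))
d = -32 (d = 2*(-4)*(8 - 4) = 2*(-4)*4 = -32)
L(m, h) = -32 + h + m (L(m, h) = (m + h) - 32 = (h + m) - 32 = -32 + h + m)
L(177, 10) - D(R(1/5)) = (-32 + 10 + 177) - 1*1 = 155 - 1 = 154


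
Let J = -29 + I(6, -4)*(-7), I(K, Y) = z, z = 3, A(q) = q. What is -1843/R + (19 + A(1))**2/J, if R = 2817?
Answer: -24379/2817 ≈ -8.6542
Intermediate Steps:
I(K, Y) = 3
J = -50 (J = -29 + 3*(-7) = -29 - 21 = -50)
-1843/R + (19 + A(1))**2/J = -1843/2817 + (19 + 1)**2/(-50) = -1843*1/2817 + 20**2*(-1/50) = -1843/2817 + 400*(-1/50) = -1843/2817 - 8 = -24379/2817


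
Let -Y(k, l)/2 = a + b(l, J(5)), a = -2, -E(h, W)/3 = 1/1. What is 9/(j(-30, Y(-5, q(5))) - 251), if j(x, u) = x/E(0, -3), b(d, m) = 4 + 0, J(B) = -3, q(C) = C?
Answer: -9/241 ≈ -0.037344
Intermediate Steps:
E(h, W) = -3 (E(h, W) = -3/1 = -3*1 = -3)
b(d, m) = 4
Y(k, l) = -4 (Y(k, l) = -2*(-2 + 4) = -2*2 = -4)
j(x, u) = -x/3 (j(x, u) = x/(-3) = x*(-1/3) = -x/3)
9/(j(-30, Y(-5, q(5))) - 251) = 9/(-1/3*(-30) - 251) = 9/(10 - 251) = 9/(-241) = 9*(-1/241) = -9/241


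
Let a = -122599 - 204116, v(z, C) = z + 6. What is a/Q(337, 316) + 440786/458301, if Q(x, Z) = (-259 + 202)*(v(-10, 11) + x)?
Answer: 17566707809/966556809 ≈ 18.175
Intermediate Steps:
v(z, C) = 6 + z
a = -326715
Q(x, Z) = 228 - 57*x (Q(x, Z) = (-259 + 202)*((6 - 10) + x) = -57*(-4 + x) = 228 - 57*x)
a/Q(337, 316) + 440786/458301 = -326715/(228 - 57*337) + 440786/458301 = -326715/(228 - 19209) + 440786*(1/458301) = -326715/(-18981) + 440786/458301 = -326715*(-1/18981) + 440786/458301 = 108905/6327 + 440786/458301 = 17566707809/966556809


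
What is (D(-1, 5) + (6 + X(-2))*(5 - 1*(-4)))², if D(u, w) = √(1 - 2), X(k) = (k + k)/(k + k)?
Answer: (63 + I)² ≈ 3968.0 + 126.0*I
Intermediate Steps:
X(k) = 1 (X(k) = (2*k)/((2*k)) = (2*k)*(1/(2*k)) = 1)
D(u, w) = I (D(u, w) = √(-1) = I)
(D(-1, 5) + (6 + X(-2))*(5 - 1*(-4)))² = (I + (6 + 1)*(5 - 1*(-4)))² = (I + 7*(5 + 4))² = (I + 7*9)² = (I + 63)² = (63 + I)²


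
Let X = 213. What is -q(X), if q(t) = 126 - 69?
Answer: -57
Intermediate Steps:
q(t) = 57
-q(X) = -1*57 = -57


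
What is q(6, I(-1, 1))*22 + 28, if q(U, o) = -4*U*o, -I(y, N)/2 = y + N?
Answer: 28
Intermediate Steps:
I(y, N) = -2*N - 2*y (I(y, N) = -2*(y + N) = -2*(N + y) = -2*N - 2*y)
q(U, o) = -4*U*o
q(6, I(-1, 1))*22 + 28 = -4*6*(-2*1 - 2*(-1))*22 + 28 = -4*6*(-2 + 2)*22 + 28 = -4*6*0*22 + 28 = 0*22 + 28 = 0 + 28 = 28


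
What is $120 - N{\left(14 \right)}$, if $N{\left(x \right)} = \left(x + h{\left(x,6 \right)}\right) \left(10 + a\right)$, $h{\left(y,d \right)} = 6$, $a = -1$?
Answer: $-60$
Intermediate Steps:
$N{\left(x \right)} = 54 + 9 x$ ($N{\left(x \right)} = \left(x + 6\right) \left(10 - 1\right) = \left(6 + x\right) 9 = 54 + 9 x$)
$120 - N{\left(14 \right)} = 120 - \left(54 + 9 \cdot 14\right) = 120 - \left(54 + 126\right) = 120 - 180 = -60$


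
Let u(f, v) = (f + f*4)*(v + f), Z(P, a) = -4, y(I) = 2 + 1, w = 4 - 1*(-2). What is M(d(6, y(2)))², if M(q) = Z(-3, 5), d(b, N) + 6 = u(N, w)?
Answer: 16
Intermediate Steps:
w = 6 (w = 4 + 2 = 6)
y(I) = 3
u(f, v) = 5*f*(f + v) (u(f, v) = (f + 4*f)*(f + v) = (5*f)*(f + v) = 5*f*(f + v))
d(b, N) = -6 + 5*N*(6 + N) (d(b, N) = -6 + 5*N*(N + 6) = -6 + 5*N*(6 + N))
M(q) = -4
M(d(6, y(2)))² = (-4)² = 16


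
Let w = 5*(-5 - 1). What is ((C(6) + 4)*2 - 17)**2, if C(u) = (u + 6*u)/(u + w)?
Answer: 625/4 ≈ 156.25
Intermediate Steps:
w = -30 (w = 5*(-6) = -30)
C(u) = 7*u/(-30 + u) (C(u) = (u + 6*u)/(u - 30) = (7*u)/(-30 + u) = 7*u/(-30 + u))
((C(6) + 4)*2 - 17)**2 = ((7*6/(-30 + 6) + 4)*2 - 17)**2 = ((7*6/(-24) + 4)*2 - 17)**2 = ((7*6*(-1/24) + 4)*2 - 17)**2 = ((-7/4 + 4)*2 - 17)**2 = ((9/4)*2 - 17)**2 = (9/2 - 17)**2 = (-25/2)**2 = 625/4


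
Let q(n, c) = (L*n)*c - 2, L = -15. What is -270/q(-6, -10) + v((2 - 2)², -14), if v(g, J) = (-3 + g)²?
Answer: 4194/451 ≈ 9.2993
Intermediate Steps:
q(n, c) = -2 - 15*c*n (q(n, c) = (-15*n)*c - 2 = -15*c*n - 2 = -2 - 15*c*n)
-270/q(-6, -10) + v((2 - 2)², -14) = -270/(-2 - 15*(-10)*(-6)) + (-3 + (2 - 2)²)² = -270/(-2 - 900) + (-3 + 0²)² = -270/(-902) + (-3 + 0)² = -1/902*(-270) + (-3)² = 135/451 + 9 = 4194/451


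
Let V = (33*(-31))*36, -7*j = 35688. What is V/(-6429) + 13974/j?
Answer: 38080319/12746564 ≈ 2.9875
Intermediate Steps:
j = -35688/7 (j = -1/7*35688 = -35688/7 ≈ -5098.3)
V = -36828 (V = -1023*36 = -36828)
V/(-6429) + 13974/j = -36828/(-6429) + 13974/(-35688/7) = -36828*(-1/6429) + 13974*(-7/35688) = 12276/2143 - 16303/5948 = 38080319/12746564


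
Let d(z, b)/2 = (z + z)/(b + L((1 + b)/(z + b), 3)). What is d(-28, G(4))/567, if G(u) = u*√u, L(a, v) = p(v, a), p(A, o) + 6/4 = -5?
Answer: -32/243 ≈ -0.13169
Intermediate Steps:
p(A, o) = -13/2 (p(A, o) = -3/2 - 5 = -13/2)
L(a, v) = -13/2
G(u) = u^(3/2)
d(z, b) = 4*z/(-13/2 + b) (d(z, b) = 2*((z + z)/(b - 13/2)) = 2*((2*z)/(-13/2 + b)) = 2*(2*z/(-13/2 + b)) = 4*z/(-13/2 + b))
d(-28, G(4))/567 = (8*(-28)/(-13 + 2*4^(3/2)))/567 = (8*(-28)/(-13 + 2*8))*(1/567) = (8*(-28)/(-13 + 16))*(1/567) = (8*(-28)/3)*(1/567) = (8*(-28)*(⅓))*(1/567) = -224/3*1/567 = -32/243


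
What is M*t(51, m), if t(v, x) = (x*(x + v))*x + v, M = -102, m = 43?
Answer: -17733414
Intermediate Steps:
t(v, x) = v + x**2*(v + x) (t(v, x) = (x*(v + x))*x + v = x**2*(v + x) + v = v + x**2*(v + x))
M*t(51, m) = -102*(51 + 43**3 + 51*43**2) = -102*(51 + 79507 + 51*1849) = -102*(51 + 79507 + 94299) = -102*173857 = -17733414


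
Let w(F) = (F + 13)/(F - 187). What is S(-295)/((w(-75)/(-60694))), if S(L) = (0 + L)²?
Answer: -691928290850/31 ≈ -2.2320e+10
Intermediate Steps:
w(F) = (13 + F)/(-187 + F)
S(L) = L²
S(-295)/((w(-75)/(-60694))) = (-295)²/((((13 - 75)/(-187 - 75))/(-60694))) = 87025/(((-62/(-262))*(-1/60694))) = 87025/((-1/262*(-62)*(-1/60694))) = 87025/(((31/131)*(-1/60694))) = 87025/(-31/7950914) = 87025*(-7950914/31) = -691928290850/31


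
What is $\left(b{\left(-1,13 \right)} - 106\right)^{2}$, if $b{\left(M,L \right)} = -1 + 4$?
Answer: $10609$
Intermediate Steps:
$b{\left(M,L \right)} = 3$
$\left(b{\left(-1,13 \right)} - 106\right)^{2} = \left(3 - 106\right)^{2} = \left(-103\right)^{2} = 10609$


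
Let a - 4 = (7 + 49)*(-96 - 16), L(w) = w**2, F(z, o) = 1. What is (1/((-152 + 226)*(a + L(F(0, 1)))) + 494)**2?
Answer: 52485183860795401/215071482564 ≈ 2.4404e+5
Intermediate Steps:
a = -6268 (a = 4 + (7 + 49)*(-96 - 16) = 4 + 56*(-112) = 4 - 6272 = -6268)
(1/((-152 + 226)*(a + L(F(0, 1)))) + 494)**2 = (1/((-152 + 226)*(-6268 + 1**2)) + 494)**2 = (1/(74*(-6268 + 1)) + 494)**2 = (1/(74*(-6267)) + 494)**2 = (1/(-463758) + 494)**2 = (-1/463758 + 494)**2 = (229096451/463758)**2 = 52485183860795401/215071482564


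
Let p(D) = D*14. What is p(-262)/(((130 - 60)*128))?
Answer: -131/320 ≈ -0.40938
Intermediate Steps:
p(D) = 14*D
p(-262)/(((130 - 60)*128)) = (14*(-262))/(((130 - 60)*128)) = -3668/(70*128) = -3668/8960 = -3668*1/8960 = -131/320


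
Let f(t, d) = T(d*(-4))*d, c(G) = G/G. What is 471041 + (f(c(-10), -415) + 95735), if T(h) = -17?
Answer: 573831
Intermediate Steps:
c(G) = 1
f(t, d) = -17*d
471041 + (f(c(-10), -415) + 95735) = 471041 + (-17*(-415) + 95735) = 471041 + (7055 + 95735) = 471041 + 102790 = 573831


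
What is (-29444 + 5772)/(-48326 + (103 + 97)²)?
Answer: 11836/4163 ≈ 2.8431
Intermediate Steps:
(-29444 + 5772)/(-48326 + (103 + 97)²) = -23672/(-48326 + 200²) = -23672/(-48326 + 40000) = -23672/(-8326) = -23672*(-1/8326) = 11836/4163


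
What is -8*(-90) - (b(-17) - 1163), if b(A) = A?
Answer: 1900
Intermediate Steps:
-8*(-90) - (b(-17) - 1163) = -8*(-90) - (-17 - 1163) = 720 - 1*(-1180) = 720 + 1180 = 1900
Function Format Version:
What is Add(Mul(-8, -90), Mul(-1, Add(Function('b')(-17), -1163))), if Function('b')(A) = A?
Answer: 1900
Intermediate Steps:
Add(Mul(-8, -90), Mul(-1, Add(Function('b')(-17), -1163))) = Add(Mul(-8, -90), Mul(-1, Add(-17, -1163))) = Add(720, Mul(-1, -1180)) = Add(720, 1180) = 1900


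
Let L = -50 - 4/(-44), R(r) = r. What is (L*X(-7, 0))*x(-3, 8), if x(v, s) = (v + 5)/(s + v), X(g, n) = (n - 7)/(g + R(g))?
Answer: -549/55 ≈ -9.9818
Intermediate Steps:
L = -549/11 (L = -50 - 4*(-1)/44 = -50 - 1*(-1/11) = -50 + 1/11 = -549/11 ≈ -49.909)
X(g, n) = (-7 + n)/(2*g) (X(g, n) = (n - 7)/(g + g) = (-7 + n)/((2*g)) = (-7 + n)*(1/(2*g)) = (-7 + n)/(2*g))
x(v, s) = (5 + v)/(s + v)
(L*X(-7, 0))*x(-3, 8) = (-549*(-7 + 0)/(22*(-7)))*((5 - 3)/(8 - 3)) = (-549*(-1)*(-7)/(22*7))*(2/5) = (-549/11*1/2)*((1/5)*2) = -549/22*2/5 = -549/55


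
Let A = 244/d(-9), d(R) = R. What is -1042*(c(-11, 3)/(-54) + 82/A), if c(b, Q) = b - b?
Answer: 192249/61 ≈ 3151.6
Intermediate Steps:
c(b, Q) = 0
A = -244/9 (A = 244/(-9) = 244*(-⅑) = -244/9 ≈ -27.111)
-1042*(c(-11, 3)/(-54) + 82/A) = -1042*(0/(-54) + 82/(-244/9)) = -1042*(0*(-1/54) + 82*(-9/244)) = -1042*(0 - 369/122) = -1042*(-369/122) = 192249/61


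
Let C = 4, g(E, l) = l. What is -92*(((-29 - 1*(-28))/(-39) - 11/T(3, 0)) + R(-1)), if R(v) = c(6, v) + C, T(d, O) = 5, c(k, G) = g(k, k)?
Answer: -140392/195 ≈ -719.96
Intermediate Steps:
c(k, G) = k
R(v) = 10 (R(v) = 6 + 4 = 10)
-92*(((-29 - 1*(-28))/(-39) - 11/T(3, 0)) + R(-1)) = -92*(((-29 - 1*(-28))/(-39) - 11/5) + 10) = -92*(((-29 + 28)*(-1/39) - 11*⅕) + 10) = -92*((-1*(-1/39) - 11/5) + 10) = -92*((1/39 - 11/5) + 10) = -92*(-424/195 + 10) = -92*1526/195 = -140392/195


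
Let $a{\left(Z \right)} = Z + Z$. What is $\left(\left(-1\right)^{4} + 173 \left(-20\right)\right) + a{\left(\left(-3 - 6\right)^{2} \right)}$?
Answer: $-3297$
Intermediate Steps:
$a{\left(Z \right)} = 2 Z$
$\left(\left(-1\right)^{4} + 173 \left(-20\right)\right) + a{\left(\left(-3 - 6\right)^{2} \right)} = \left(\left(-1\right)^{4} + 173 \left(-20\right)\right) + 2 \left(-3 - 6\right)^{2} = \left(1 - 3460\right) + 2 \left(-9\right)^{2} = -3459 + 2 \cdot 81 = -3459 + 162 = -3297$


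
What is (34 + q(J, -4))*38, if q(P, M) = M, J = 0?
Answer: 1140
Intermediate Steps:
(34 + q(J, -4))*38 = (34 - 4)*38 = 30*38 = 1140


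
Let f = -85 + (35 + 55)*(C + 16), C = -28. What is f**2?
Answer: 1357225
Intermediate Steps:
f = -1165 (f = -85 + (35 + 55)*(-28 + 16) = -85 + 90*(-12) = -85 - 1080 = -1165)
f**2 = (-1165)**2 = 1357225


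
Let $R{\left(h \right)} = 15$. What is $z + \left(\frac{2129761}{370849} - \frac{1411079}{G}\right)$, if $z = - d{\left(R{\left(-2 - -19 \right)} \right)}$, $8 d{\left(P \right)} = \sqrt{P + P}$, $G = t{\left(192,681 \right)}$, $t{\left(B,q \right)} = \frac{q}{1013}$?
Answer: $- \frac{530098649772682}{252548169} - \frac{\sqrt{30}}{8} \approx -2.099 \cdot 10^{6}$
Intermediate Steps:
$t{\left(B,q \right)} = \frac{q}{1013}$ ($t{\left(B,q \right)} = q \frac{1}{1013} = \frac{q}{1013}$)
$G = \frac{681}{1013}$ ($G = \frac{1}{1013} \cdot 681 = \frac{681}{1013} \approx 0.67226$)
$d{\left(P \right)} = \frac{\sqrt{2} \sqrt{P}}{8}$ ($d{\left(P \right)} = \frac{\sqrt{P + P}}{8} = \frac{\sqrt{2 P}}{8} = \frac{\sqrt{2} \sqrt{P}}{8}$)
$z = - \frac{\sqrt{30}}{8}$ ($z = - \frac{\sqrt{2} \sqrt{15}}{8} = - \frac{\sqrt{30}}{8} \approx -0.68465$)
$z + \left(\frac{2129761}{370849} - \frac{1411079}{G}\right) = - \frac{\sqrt{30}}{8} + \left(\frac{2129761}{370849} - \frac{1411079}{\frac{681}{1013}}\right) = - \frac{\sqrt{30}}{8} + \left(2129761 \cdot \frac{1}{370849} - \frac{1429423027}{681}\right) = - \frac{\sqrt{30}}{8} + \left(\frac{2129761}{370849} - \frac{1429423027}{681}\right) = - \frac{\sqrt{30}}{8} - \frac{530098649772682}{252548169} = - \frac{530098649772682}{252548169} - \frac{\sqrt{30}}{8}$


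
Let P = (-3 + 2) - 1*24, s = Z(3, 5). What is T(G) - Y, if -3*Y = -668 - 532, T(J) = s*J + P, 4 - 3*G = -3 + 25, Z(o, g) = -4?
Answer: -401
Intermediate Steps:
s = -4
P = -25 (P = -1 - 24 = -25)
G = -6 (G = 4/3 - (-3 + 25)/3 = 4/3 - ⅓*22 = 4/3 - 22/3 = -6)
T(J) = -25 - 4*J (T(J) = -4*J - 25 = -25 - 4*J)
Y = 400 (Y = -(-668 - 532)/3 = -⅓*(-1200) = 400)
T(G) - Y = (-25 - 4*(-6)) - 1*400 = (-25 + 24) - 400 = -1 - 400 = -401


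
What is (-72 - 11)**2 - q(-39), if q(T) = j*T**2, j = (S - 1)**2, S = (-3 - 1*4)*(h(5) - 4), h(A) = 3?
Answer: -47867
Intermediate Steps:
S = 7 (S = (-3 - 1*4)*(3 - 4) = (-3 - 4)*(-1) = -7*(-1) = 7)
j = 36 (j = (7 - 1)**2 = 6**2 = 36)
q(T) = 36*T**2
(-72 - 11)**2 - q(-39) = (-72 - 11)**2 - 36*(-39)**2 = (-83)**2 - 36*1521 = 6889 - 1*54756 = 6889 - 54756 = -47867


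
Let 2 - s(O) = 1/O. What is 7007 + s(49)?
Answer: 343440/49 ≈ 7009.0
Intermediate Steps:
s(O) = 2 - 1/O
7007 + s(49) = 7007 + (2 - 1/49) = 7007 + 97/49 = 343440/49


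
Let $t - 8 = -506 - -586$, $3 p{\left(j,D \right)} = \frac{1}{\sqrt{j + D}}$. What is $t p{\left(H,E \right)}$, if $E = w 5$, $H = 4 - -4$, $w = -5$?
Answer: $- \frac{88 i \sqrt{17}}{51} \approx - 7.1144 i$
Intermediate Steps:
$H = 8$ ($H = 4 + 4 = 8$)
$E = -25$ ($E = \left(-5\right) 5 = -25$)
$p{\left(j,D \right)} = \frac{1}{3 \sqrt{D + j}}$ ($p{\left(j,D \right)} = \frac{1}{3 \sqrt{j + D}} = \frac{1}{3 \sqrt{D + j}}$)
$t = 88$ ($t = 8 - -80 = 8 + \left(-506 + 586\right) = 8 + 80 = 88$)
$t p{\left(H,E \right)} = 88 \frac{1}{3 \sqrt{-25 + 8}} = 88 \frac{1}{3 i \sqrt{17}} = 88 \frac{\left(- \frac{1}{17}\right) i \sqrt{17}}{3} = 88 \left(- \frac{i \sqrt{17}}{51}\right) = - \frac{88 i \sqrt{17}}{51}$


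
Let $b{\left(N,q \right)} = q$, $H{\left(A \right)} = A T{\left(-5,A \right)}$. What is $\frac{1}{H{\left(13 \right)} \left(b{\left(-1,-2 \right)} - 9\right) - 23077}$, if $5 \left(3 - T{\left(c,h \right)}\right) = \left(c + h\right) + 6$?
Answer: $- \frac{5}{115528} \approx -4.328 \cdot 10^{-5}$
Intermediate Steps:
$T{\left(c,h \right)} = \frac{9}{5} - \frac{c}{5} - \frac{h}{5}$ ($T{\left(c,h \right)} = 3 - \frac{\left(c + h\right) + 6}{5} = 3 - \frac{6 + c + h}{5} = 3 - \left(\frac{6}{5} + \frac{c}{5} + \frac{h}{5}\right) = \frac{9}{5} - \frac{c}{5} - \frac{h}{5}$)
$H{\left(A \right)} = A \left(\frac{14}{5} - \frac{A}{5}\right)$ ($H{\left(A \right)} = A \left(\frac{9}{5} - -1 - \frac{A}{5}\right) = A \left(\frac{9}{5} + 1 - \frac{A}{5}\right) = A \left(\frac{14}{5} - \frac{A}{5}\right)$)
$\frac{1}{H{\left(13 \right)} \left(b{\left(-1,-2 \right)} - 9\right) - 23077} = \frac{1}{\frac{1}{5} \cdot 13 \left(14 - 13\right) \left(-2 - 9\right) - 23077} = \frac{1}{\frac{1}{5} \cdot 13 \left(14 - 13\right) \left(-11\right) + \left(-36343 + 13266\right)} = \frac{1}{\frac{1}{5} \cdot 13 \cdot 1 \left(-11\right) - 23077} = \frac{1}{\frac{13}{5} \left(-11\right) - 23077} = \frac{1}{- \frac{143}{5} - 23077} = \frac{1}{- \frac{115528}{5}} = - \frac{5}{115528}$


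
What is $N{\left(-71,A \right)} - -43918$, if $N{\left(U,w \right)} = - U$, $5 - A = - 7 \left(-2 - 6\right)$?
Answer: $43989$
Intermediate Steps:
$A = -51$ ($A = 5 - - 7 \left(-2 - 6\right) = 5 - \left(-7\right) \left(-8\right) = 5 - 56 = -51$)
$N{\left(-71,A \right)} - -43918 = \left(-1\right) \left(-71\right) - -43918 = 71 + 43918 = 43989$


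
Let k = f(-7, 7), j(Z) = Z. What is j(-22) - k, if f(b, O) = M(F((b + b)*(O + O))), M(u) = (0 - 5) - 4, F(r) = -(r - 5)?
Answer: -13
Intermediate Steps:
F(r) = 5 - r (F(r) = -(-5 + r) = 5 - r)
M(u) = -9 (M(u) = -5 - 4 = -9)
f(b, O) = -9
k = -9
j(-22) - k = -22 - 1*(-9) = -22 + 9 = -13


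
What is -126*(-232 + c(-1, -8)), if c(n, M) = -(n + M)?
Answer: 28098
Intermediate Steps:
c(n, M) = -M - n (c(n, M) = -(M + n) = -M - n)
-126*(-232 + c(-1, -8)) = -126*(-232 + (-1*(-8) - 1*(-1))) = -126*(-232 + (8 + 1)) = -126*(-232 + 9) = -126*(-223) = 28098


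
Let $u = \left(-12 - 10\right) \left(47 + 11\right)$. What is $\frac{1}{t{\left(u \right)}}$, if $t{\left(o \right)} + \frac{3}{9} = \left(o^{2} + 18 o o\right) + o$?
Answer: $\frac{3}{92802203} \approx 3.2327 \cdot 10^{-8}$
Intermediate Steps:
$u = -1276$ ($u = \left(-22\right) 58 = -1276$)
$t{\left(o \right)} = - \frac{1}{3} + o + 19 o^{2}$ ($t{\left(o \right)} = - \frac{1}{3} + \left(\left(o^{2} + 18 o o\right) + o\right) = - \frac{1}{3} + \left(\left(o^{2} + 18 o^{2}\right) + o\right) = - \frac{1}{3} + \left(19 o^{2} + o\right) = - \frac{1}{3} + \left(o + 19 o^{2}\right) = - \frac{1}{3} + o + 19 o^{2}$)
$\frac{1}{t{\left(u \right)}} = \frac{1}{- \frac{1}{3} - 1276 + 19 \left(-1276\right)^{2}} = \frac{1}{- \frac{1}{3} - 1276 + 19 \cdot 1628176} = \frac{1}{- \frac{1}{3} - 1276 + 30935344} = \frac{1}{\frac{92802203}{3}} = \frac{3}{92802203}$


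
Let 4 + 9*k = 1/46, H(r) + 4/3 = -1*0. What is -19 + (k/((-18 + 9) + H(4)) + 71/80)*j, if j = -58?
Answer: -2080707/28520 ≈ -72.956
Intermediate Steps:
H(r) = -4/3 (H(r) = -4/3 - 1*0 = -4/3 + 0 = -4/3)
k = -61/138 (k = -4/9 + (⅑)/46 = -4/9 + (⅑)*(1/46) = -4/9 + 1/414 = -61/138 ≈ -0.44203)
-19 + (k/((-18 + 9) + H(4)) + 71/80)*j = -19 + (-61/(138*((-18 + 9) - 4/3)) + 71/80)*(-58) = -19 + (-61/(138*(-9 - 4/3)) + 71*(1/80))*(-58) = -19 + (-61/(138*(-31/3)) + 71/80)*(-58) = -19 + (-61/138*(-3/31) + 71/80)*(-58) = -19 + (61/1426 + 71/80)*(-58) = -19 + (53063/57040)*(-58) = -19 - 1538827/28520 = -2080707/28520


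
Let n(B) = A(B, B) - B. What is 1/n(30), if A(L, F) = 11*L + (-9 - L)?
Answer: 1/261 ≈ 0.0038314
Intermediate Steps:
A(L, F) = -9 + 10*L
n(B) = -9 + 9*B (n(B) = (-9 + 10*B) - B = -9 + 9*B)
1/n(30) = 1/(-9 + 9*30) = 1/(-9 + 270) = 1/261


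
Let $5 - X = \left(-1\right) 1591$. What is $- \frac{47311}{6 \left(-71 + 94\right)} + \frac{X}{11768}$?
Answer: $- \frac{1512325}{4413} \approx -342.7$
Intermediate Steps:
$X = 1596$ ($X = 5 - \left(-1\right) 1591 = 5 - -1591 = 5 + 1591 = 1596$)
$- \frac{47311}{6 \left(-71 + 94\right)} + \frac{X}{11768} = - \frac{47311}{6 \left(-71 + 94\right)} + \frac{1596}{11768} = - \frac{47311}{6 \cdot 23} + 1596 \cdot \frac{1}{11768} = - \frac{47311}{138} + \frac{399}{2942} = \left(-47311\right) \frac{1}{138} + \frac{399}{2942} = - \frac{2057}{6} + \frac{399}{2942} = - \frac{1512325}{4413}$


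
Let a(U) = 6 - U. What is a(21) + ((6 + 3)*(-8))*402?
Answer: -28959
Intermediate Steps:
a(21) + ((6 + 3)*(-8))*402 = (6 - 1*21) + ((6 + 3)*(-8))*402 = (6 - 21) + (9*(-8))*402 = -15 - 72*402 = -15 - 28944 = -28959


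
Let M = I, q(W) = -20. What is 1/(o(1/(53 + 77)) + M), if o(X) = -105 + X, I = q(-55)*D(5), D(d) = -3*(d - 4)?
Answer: -130/5849 ≈ -0.022226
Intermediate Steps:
D(d) = 12 - 3*d (D(d) = -3*(-4 + d) = 12 - 3*d)
I = 60 (I = -20*(12 - 3*5) = -20*(12 - 15) = -20*(-3) = 60)
M = 60
1/(o(1/(53 + 77)) + M) = 1/((-105 + 1/(53 + 77)) + 60) = 1/((-105 + 1/130) + 60) = 1/(-13649/130 + 60) = 1/(-5849/130) = -130/5849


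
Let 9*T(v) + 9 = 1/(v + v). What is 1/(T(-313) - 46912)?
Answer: -5634/264307843 ≈ -2.1316e-5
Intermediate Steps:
T(v) = -1 + 1/(18*v) (T(v) = -1 + 1/(9*(v + v)) = -1 + 1/(9*((2*v))) = -1 + (1/(2*v))/9 = -1 + 1/(18*v))
1/(T(-313) - 46912) = 1/((1/18 - 1*(-313))/(-313) - 46912) = 1/(-(1/18 + 313)/313 - 46912) = 1/(-1/313*5635/18 - 46912) = 1/(-5635/5634 - 46912) = 1/(-264307843/5634) = -5634/264307843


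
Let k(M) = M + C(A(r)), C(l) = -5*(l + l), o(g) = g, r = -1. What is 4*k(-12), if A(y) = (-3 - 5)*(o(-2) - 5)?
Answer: -2288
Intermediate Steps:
A(y) = 56 (A(y) = (-3 - 5)*(-2 - 5) = -8*(-7) = 56)
C(l) = -10*l
k(M) = -560 + M (k(M) = M - 10*56 = M - 560 = -560 + M)
4*k(-12) = 4*(-560 - 12) = 4*(-572) = -2288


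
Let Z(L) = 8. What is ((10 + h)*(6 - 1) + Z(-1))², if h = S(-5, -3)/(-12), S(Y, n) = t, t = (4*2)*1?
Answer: 26896/9 ≈ 2988.4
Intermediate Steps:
t = 8 (t = 8*1 = 8)
S(Y, n) = 8
h = -⅔ (h = 8/(-12) = 8*(-1/12) = -⅔ ≈ -0.66667)
((10 + h)*(6 - 1) + Z(-1))² = ((10 - ⅔)*(6 - 1) + 8)² = ((28/3)*5 + 8)² = (140/3 + 8)² = (164/3)² = 26896/9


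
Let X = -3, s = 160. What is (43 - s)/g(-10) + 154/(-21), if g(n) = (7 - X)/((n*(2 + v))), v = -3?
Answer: -373/3 ≈ -124.33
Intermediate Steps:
g(n) = -10/n (g(n) = (7 - 1*(-3))/((n*(2 - 3))) = (7 + 3)/((n*(-1))) = 10/((-n)) = 10*(-1/n) = -10/n)
(43 - s)/g(-10) + 154/(-21) = (43 - 1*160)/((-10/(-10))) + 154/(-21) = (43 - 160)/((-10*(-⅒))) + 154*(-1/21) = -117/1 - 22/3 = -117*1 - 22/3 = -117 - 22/3 = -373/3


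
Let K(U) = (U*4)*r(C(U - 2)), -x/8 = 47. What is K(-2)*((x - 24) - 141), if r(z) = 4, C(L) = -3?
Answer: 17312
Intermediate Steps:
x = -376 (x = -8*47 = -376)
K(U) = 16*U (K(U) = (U*4)*4 = (4*U)*4 = 16*U)
K(-2)*((x - 24) - 141) = (16*(-2))*((-376 - 24) - 141) = -32*(-400 - 141) = -32*(-541) = 17312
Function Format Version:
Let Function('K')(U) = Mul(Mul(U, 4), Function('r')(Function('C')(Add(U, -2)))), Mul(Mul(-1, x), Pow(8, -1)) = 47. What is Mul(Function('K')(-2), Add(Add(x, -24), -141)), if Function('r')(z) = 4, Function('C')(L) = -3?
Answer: 17312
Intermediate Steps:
x = -376 (x = Mul(-8, 47) = -376)
Function('K')(U) = Mul(16, U) (Function('K')(U) = Mul(Mul(U, 4), 4) = Mul(Mul(4, U), 4) = Mul(16, U))
Mul(Function('K')(-2), Add(Add(x, -24), -141)) = Mul(Mul(16, -2), Add(Add(-376, -24), -141)) = Mul(-32, Add(-400, -141)) = Mul(-32, -541) = 17312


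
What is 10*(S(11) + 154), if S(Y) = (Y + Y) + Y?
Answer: 1870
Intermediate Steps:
S(Y) = 3*Y (S(Y) = 2*Y + Y = 3*Y)
10*(S(11) + 154) = 10*(3*11 + 154) = 10*(33 + 154) = 10*187 = 1870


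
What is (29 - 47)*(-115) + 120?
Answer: 2190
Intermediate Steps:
(29 - 47)*(-115) + 120 = -18*(-115) + 120 = 2070 + 120 = 2190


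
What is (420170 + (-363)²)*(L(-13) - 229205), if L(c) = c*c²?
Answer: -127719788478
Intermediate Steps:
L(c) = c³
(420170 + (-363)²)*(L(-13) - 229205) = (420170 + (-363)²)*((-13)³ - 229205) = (420170 + 131769)*(-2197 - 229205) = 551939*(-231402) = -127719788478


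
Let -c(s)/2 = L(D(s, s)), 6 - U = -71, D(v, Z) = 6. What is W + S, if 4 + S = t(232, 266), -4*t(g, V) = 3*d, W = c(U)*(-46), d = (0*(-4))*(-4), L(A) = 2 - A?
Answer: -372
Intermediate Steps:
U = 77 (U = 6 - 1*(-71) = 6 + 71 = 77)
c(s) = 8 (c(s) = -2*(2 - 1*6) = -2*(2 - 6) = -2*(-4) = 8)
d = 0 (d = 0*(-4) = 0)
W = -368 (W = 8*(-46) = -368)
t(g, V) = 0 (t(g, V) = -3*0/4 = -1/4*0 = 0)
S = -4 (S = -4 + 0 = -4)
W + S = -368 - 4 = -372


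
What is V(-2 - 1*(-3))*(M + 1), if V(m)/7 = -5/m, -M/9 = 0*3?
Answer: -35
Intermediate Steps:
M = 0 (M = -0*3 = -9*0 = 0)
V(m) = -35/m (V(m) = 7*(-5/m) = -35/m)
V(-2 - 1*(-3))*(M + 1) = (-35/(-2 - 1*(-3)))*(0 + 1) = -35/(-2 + 3)*1 = -35/1*1 = -35*1*1 = -35*1 = -35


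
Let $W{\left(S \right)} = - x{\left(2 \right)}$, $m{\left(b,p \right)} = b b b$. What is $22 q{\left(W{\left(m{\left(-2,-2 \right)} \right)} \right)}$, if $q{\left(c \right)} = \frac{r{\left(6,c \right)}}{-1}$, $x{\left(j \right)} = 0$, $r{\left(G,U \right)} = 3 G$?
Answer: $-396$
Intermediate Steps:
$m{\left(b,p \right)} = b^{3}$ ($m{\left(b,p \right)} = b^{2} b = b^{3}$)
$W{\left(S \right)} = 0$ ($W{\left(S \right)} = \left(-1\right) 0 = 0$)
$q{\left(c \right)} = -18$ ($q{\left(c \right)} = \frac{3 \cdot 6}{-1} = 18 \left(-1\right) = -18$)
$22 q{\left(W{\left(m{\left(-2,-2 \right)} \right)} \right)} = 22 \left(-18\right) = -396$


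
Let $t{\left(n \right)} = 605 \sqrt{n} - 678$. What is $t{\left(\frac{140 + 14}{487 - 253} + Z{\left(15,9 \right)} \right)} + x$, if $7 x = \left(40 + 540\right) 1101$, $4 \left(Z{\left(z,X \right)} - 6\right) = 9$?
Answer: $\frac{633834}{7} + \frac{605 \sqrt{54197}}{78} \approx 92353.0$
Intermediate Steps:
$Z{\left(z,X \right)} = \frac{33}{4}$ ($Z{\left(z,X \right)} = 6 + \frac{1}{4} \cdot 9 = 6 + \frac{9}{4} = \frac{33}{4}$)
$t{\left(n \right)} = -678 + 605 \sqrt{n}$ ($t{\left(n \right)} = 605 \sqrt{n} - 678 = -678 + 605 \sqrt{n}$)
$x = \frac{638580}{7}$ ($x = \frac{\left(40 + 540\right) 1101}{7} = \frac{580 \cdot 1101}{7} = \frac{1}{7} \cdot 638580 = \frac{638580}{7} \approx 91226.0$)
$t{\left(\frac{140 + 14}{487 - 253} + Z{\left(15,9 \right)} \right)} + x = \left(-678 + 605 \sqrt{\frac{140 + 14}{487 - 253} + \frac{33}{4}}\right) + \frac{638580}{7} = \left(-678 + 605 \sqrt{\frac{154}{234} + \frac{33}{4}}\right) + \frac{638580}{7} = \left(-678 + 605 \sqrt{154 \cdot \frac{1}{234} + \frac{33}{4}}\right) + \frac{638580}{7} = \left(-678 + 605 \sqrt{\frac{77}{117} + \frac{33}{4}}\right) + \frac{638580}{7} = \left(-678 + 605 \sqrt{\frac{4169}{468}}\right) + \frac{638580}{7} = \left(-678 + 605 \frac{\sqrt{54197}}{78}\right) + \frac{638580}{7} = \left(-678 + \frac{605 \sqrt{54197}}{78}\right) + \frac{638580}{7} = \frac{633834}{7} + \frac{605 \sqrt{54197}}{78}$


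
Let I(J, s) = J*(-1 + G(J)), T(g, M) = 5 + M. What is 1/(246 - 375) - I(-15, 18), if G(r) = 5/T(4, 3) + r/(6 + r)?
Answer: 19987/1032 ≈ 19.367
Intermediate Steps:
G(r) = 5/8 + r/(6 + r) (G(r) = 5/(5 + 3) + r/(6 + r) = 5/8 + r/(6 + r))
I(J, s) = J*(-1 + (30 + 13*J)/(8*(6 + J)))
1/(246 - 375) - I(-15, 18) = 1/(246 - 375) - (-15)*(-18 + 5*(-15))/(8*(6 - 15)) = 1/(-129) - (-15)*(-18 - 75)/(8*(-9)) = -1/129 - (-15)*(-1)*(-93)/(8*9) = -1/129 - 1*(-155/8) = -1/129 + 155/8 = 19987/1032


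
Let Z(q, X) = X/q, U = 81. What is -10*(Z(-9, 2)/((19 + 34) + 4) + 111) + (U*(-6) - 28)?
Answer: -833092/513 ≈ -1624.0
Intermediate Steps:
-10*(Z(-9, 2)/((19 + 34) + 4) + 111) + (U*(-6) - 28) = -10*((2/(-9))/((19 + 34) + 4) + 111) + (81*(-6) - 28) = -10*((2*(-⅑))/(53 + 4) + 111) + (-486 - 28) = -10*(-2/9/57 + 111) - 514 = -10*(-2/9*1/57 + 111) - 514 = -10*(-2/513 + 111) - 514 = -10*56941/513 - 514 = -569410/513 - 514 = -833092/513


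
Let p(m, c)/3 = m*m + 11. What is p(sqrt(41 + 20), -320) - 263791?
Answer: -263575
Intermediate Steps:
p(m, c) = 33 + 3*m**2 (p(m, c) = 3*(m*m + 11) = 3*(m**2 + 11) = 3*(11 + m**2) = 33 + 3*m**2)
p(sqrt(41 + 20), -320) - 263791 = (33 + 3*(sqrt(41 + 20))**2) - 263791 = (33 + 3*(sqrt(61))**2) - 263791 = (33 + 3*61) - 263791 = (33 + 183) - 263791 = 216 - 263791 = -263575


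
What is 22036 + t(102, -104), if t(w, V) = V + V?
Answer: 21828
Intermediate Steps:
t(w, V) = 2*V
22036 + t(102, -104) = 22036 + 2*(-104) = 22036 - 208 = 21828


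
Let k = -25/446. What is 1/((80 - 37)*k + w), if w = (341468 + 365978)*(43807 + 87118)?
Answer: 446/41309575926225 ≈ 1.0797e-11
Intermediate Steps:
k = -25/446 (k = -25*1/446 = -25/446 ≈ -0.056054)
w = 92622367550 (w = 707446*130925 = 92622367550)
1/((80 - 37)*k + w) = 1/((80 - 37)*(-25/446) + 92622367550) = 1/(43*(-25/446) + 92622367550) = 1/(-1075/446 + 92622367550) = 1/(41309575926225/446) = 446/41309575926225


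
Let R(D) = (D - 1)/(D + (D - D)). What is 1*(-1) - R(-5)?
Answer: -11/5 ≈ -2.2000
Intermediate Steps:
R(D) = (-1 + D)/D (R(D) = (-1 + D)/(D + 0) = (-1 + D)/D)
1*(-1) - R(-5) = 1*(-1) - (-1 - 5)/(-5) = -1 - (-1)*(-6)/5 = -1 - 1*6/5 = -1 - 6/5 = -11/5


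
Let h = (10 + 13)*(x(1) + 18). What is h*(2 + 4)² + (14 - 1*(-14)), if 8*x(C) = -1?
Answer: 29657/2 ≈ 14829.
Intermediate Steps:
x(C) = -⅛ (x(C) = (⅛)*(-1) = -⅛)
h = 3289/8 (h = (10 + 13)*(-⅛ + 18) = 23*(143/8) = 3289/8 ≈ 411.13)
h*(2 + 4)² + (14 - 1*(-14)) = 3289*(2 + 4)²/8 + (14 - 1*(-14)) = (3289/8)*6² + (14 + 14) = (3289/8)*36 + 28 = 29601/2 + 28 = 29657/2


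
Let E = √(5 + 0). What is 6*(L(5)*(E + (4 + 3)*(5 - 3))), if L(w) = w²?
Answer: 2100 + 150*√5 ≈ 2435.4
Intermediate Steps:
E = √5 ≈ 2.2361
6*(L(5)*(E + (4 + 3)*(5 - 3))) = 6*(5²*(√5 + (4 + 3)*(5 - 3))) = 6*(25*(√5 + 7*2)) = 6*(25*(√5 + 14)) = 6*(25*(14 + √5)) = 6*(350 + 25*√5) = 2100 + 150*√5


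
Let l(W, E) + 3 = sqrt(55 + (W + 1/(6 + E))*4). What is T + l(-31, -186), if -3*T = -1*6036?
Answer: 2009 + I*sqrt(15530)/15 ≈ 2009.0 + 8.308*I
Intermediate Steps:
T = 2012 (T = -(-1)*6036/3 = -1/3*(-6036) = 2012)
l(W, E) = -3 + sqrt(55 + 4*W + 4/(6 + E)) (l(W, E) = -3 + sqrt(55 + (W + 1/(6 + E))*4) = -3 + sqrt(55 + (4*W + 4/(6 + E))) = -3 + sqrt(55 + 4*W + 4/(6 + E)))
T + l(-31, -186) = 2012 + (-3 + sqrt((4 + (6 - 186)*(55 + 4*(-31)))/(6 - 186))) = 2012 + (-3 + sqrt((4 - 180*(55 - 124))/(-180))) = 2012 + (-3 + sqrt(-(4 - 180*(-69))/180)) = 2012 + (-3 + sqrt(-(4 + 12420)/180)) = 2012 + (-3 + sqrt(-1/180*12424)) = 2012 + (-3 + sqrt(-3106/45)) = 2012 + (-3 + I*sqrt(15530)/15) = 2009 + I*sqrt(15530)/15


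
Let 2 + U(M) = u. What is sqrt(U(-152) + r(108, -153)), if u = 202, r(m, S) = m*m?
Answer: 2*sqrt(2966) ≈ 108.92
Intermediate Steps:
r(m, S) = m**2
U(M) = 200 (U(M) = -2 + 202 = 200)
sqrt(U(-152) + r(108, -153)) = sqrt(200 + 108**2) = sqrt(200 + 11664) = sqrt(11864) = 2*sqrt(2966)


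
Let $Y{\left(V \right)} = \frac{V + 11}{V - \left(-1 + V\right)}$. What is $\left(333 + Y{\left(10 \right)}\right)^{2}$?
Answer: $125316$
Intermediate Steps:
$Y{\left(V \right)} = 11 + V$ ($Y{\left(V \right)} = \frac{11 + V}{1} = \left(11 + V\right) 1 = 11 + V$)
$\left(333 + Y{\left(10 \right)}\right)^{2} = \left(333 + \left(11 + 10\right)\right)^{2} = \left(333 + 21\right)^{2} = 354^{2} = 125316$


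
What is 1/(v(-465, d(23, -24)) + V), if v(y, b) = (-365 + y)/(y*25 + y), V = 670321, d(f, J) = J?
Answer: 1209/810418172 ≈ 1.4918e-6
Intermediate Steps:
v(y, b) = (-365 + y)/(26*y) (v(y, b) = (-365 + y)/(25*y + y) = (-365 + y)/((26*y)) = (-365 + y)*(1/(26*y)) = (-365 + y)/(26*y))
1/(v(-465, d(23, -24)) + V) = 1/((1/26)*(-365 - 465)/(-465) + 670321) = 1/((1/26)*(-1/465)*(-830) + 670321) = 1/(83/1209 + 670321) = 1/(810418172/1209) = 1209/810418172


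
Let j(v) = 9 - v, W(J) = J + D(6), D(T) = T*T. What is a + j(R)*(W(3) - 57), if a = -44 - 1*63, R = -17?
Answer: -575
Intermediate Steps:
D(T) = T²
W(J) = 36 + J (W(J) = J + 6² = J + 36 = 36 + J)
a = -107 (a = -44 - 63 = -107)
a + j(R)*(W(3) - 57) = -107 + (9 - 1*(-17))*((36 + 3) - 57) = -107 + (9 + 17)*(39 - 57) = -107 + 26*(-18) = -107 - 468 = -575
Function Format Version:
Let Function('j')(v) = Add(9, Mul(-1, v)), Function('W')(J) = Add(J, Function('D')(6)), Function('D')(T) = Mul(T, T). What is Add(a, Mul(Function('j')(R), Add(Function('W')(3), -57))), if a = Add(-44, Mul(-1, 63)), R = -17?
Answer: -575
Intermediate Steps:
Function('D')(T) = Pow(T, 2)
Function('W')(J) = Add(36, J) (Function('W')(J) = Add(J, Pow(6, 2)) = Add(J, 36) = Add(36, J))
a = -107 (a = Add(-44, -63) = -107)
Add(a, Mul(Function('j')(R), Add(Function('W')(3), -57))) = Add(-107, Mul(Add(9, Mul(-1, -17)), Add(Add(36, 3), -57))) = Add(-107, Mul(Add(9, 17), Add(39, -57))) = Add(-107, Mul(26, -18)) = Add(-107, -468) = -575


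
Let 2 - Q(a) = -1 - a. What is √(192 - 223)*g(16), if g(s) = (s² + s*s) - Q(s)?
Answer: 493*I*√31 ≈ 2744.9*I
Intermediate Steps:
Q(a) = 3 + a (Q(a) = 2 - (-1 - a) = 2 + (1 + a) = 3 + a)
g(s) = -3 - s + 2*s² (g(s) = (s² + s*s) - (3 + s) = (s² + s²) + (-3 - s) = 2*s² + (-3 - s) = -3 - s + 2*s²)
√(192 - 223)*g(16) = √(192 - 223)*(-3 - 1*16 + 2*16²) = √(-31)*(-3 - 16 + 2*256) = (I*√31)*(-3 - 16 + 512) = (I*√31)*493 = 493*I*√31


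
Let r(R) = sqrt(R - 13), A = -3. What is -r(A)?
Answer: -4*I ≈ -4.0*I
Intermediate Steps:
r(R) = sqrt(-13 + R)
-r(A) = -sqrt(-13 - 3) = -sqrt(-16) = -4*I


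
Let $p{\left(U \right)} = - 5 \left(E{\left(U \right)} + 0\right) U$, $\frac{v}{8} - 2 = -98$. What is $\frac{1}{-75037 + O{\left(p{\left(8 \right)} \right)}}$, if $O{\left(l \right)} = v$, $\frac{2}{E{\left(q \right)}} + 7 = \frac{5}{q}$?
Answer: $- \frac{1}{75805} \approx -1.3192 \cdot 10^{-5}$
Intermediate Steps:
$E{\left(q \right)} = \frac{2}{-7 + \frac{5}{q}}$
$v = -768$ ($v = 16 + 8 \left(-98\right) = 16 - 784 = -768$)
$p{\left(U \right)} = \frac{10 U^{2}}{-5 + 7 U}$ ($p{\left(U \right)} = - 5 \left(- \frac{2 U}{-5 + 7 U} + 0\right) U = - 5 \left(- \frac{2 U}{-5 + 7 U}\right) U = \frac{10 U}{-5 + 7 U} U = \frac{10 U^{2}}{-5 + 7 U}$)
$O{\left(l \right)} = -768$
$\frac{1}{-75037 + O{\left(p{\left(8 \right)} \right)}} = \frac{1}{-75037 - 768} = \frac{1}{-75805} = - \frac{1}{75805}$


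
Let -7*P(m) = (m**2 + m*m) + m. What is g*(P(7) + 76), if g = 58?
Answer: 3538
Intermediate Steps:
P(m) = -2*m**2/7 - m/7 (P(m) = -((m**2 + m*m) + m)/7 = -((m**2 + m**2) + m)/7 = -(2*m**2 + m)/7 = -(m + 2*m**2)/7 = -2*m**2/7 - m/7)
g*(P(7) + 76) = 58*(-1/7*7*(1 + 2*7) + 76) = 58*(-1/7*7*(1 + 14) + 76) = 58*(-1/7*7*15 + 76) = 58*(-15 + 76) = 58*61 = 3538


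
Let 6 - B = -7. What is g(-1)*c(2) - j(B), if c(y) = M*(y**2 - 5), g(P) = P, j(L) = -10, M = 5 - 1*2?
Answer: 13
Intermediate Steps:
B = 13 (B = 6 - 1*(-7) = 6 + 7 = 13)
M = 3 (M = 5 - 2 = 3)
c(y) = -15 + 3*y**2 (c(y) = 3*(y**2 - 5) = 3*(-5 + y**2) = -15 + 3*y**2)
g(-1)*c(2) - j(B) = -(-15 + 3*2**2) - 1*(-10) = -(-15 + 3*4) + 10 = -(-15 + 12) + 10 = -1*(-3) + 10 = 3 + 10 = 13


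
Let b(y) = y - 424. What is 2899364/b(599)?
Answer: 2899364/175 ≈ 16568.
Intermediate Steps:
b(y) = -424 + y
2899364/b(599) = 2899364/(-424 + 599) = 2899364/175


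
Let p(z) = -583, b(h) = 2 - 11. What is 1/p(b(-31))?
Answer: -1/583 ≈ -0.0017153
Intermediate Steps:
b(h) = -9
1/p(b(-31)) = 1/(-583) = -1/583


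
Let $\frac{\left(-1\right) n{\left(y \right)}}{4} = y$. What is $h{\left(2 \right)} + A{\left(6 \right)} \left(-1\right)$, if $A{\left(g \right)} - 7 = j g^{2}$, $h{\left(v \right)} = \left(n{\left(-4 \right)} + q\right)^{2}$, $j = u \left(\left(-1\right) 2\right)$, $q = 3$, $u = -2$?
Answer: $210$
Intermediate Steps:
$n{\left(y \right)} = - 4 y$
$j = 4$ ($j = - 2 \left(\left(-1\right) 2\right) = \left(-2\right) \left(-2\right) = 4$)
$h{\left(v \right)} = 361$ ($h{\left(v \right)} = \left(\left(-4\right) \left(-4\right) + 3\right)^{2} = \left(16 + 3\right)^{2} = 19^{2} = 361$)
$A{\left(g \right)} = 7 + 4 g^{2}$
$h{\left(2 \right)} + A{\left(6 \right)} \left(-1\right) = 361 + \left(7 + 4 \cdot 6^{2}\right) \left(-1\right) = 361 + \left(7 + 4 \cdot 36\right) \left(-1\right) = 361 + \left(7 + 144\right) \left(-1\right) = 361 + 151 \left(-1\right) = 361 - 151 = 210$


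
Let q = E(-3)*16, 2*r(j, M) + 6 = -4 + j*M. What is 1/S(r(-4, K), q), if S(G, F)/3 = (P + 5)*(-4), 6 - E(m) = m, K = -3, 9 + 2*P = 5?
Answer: -1/36 ≈ -0.027778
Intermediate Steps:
P = -2 (P = -9/2 + (½)*5 = -9/2 + 5/2 = -2)
E(m) = 6 - m
r(j, M) = -5 + M*j/2 (r(j, M) = -3 + (-4 + j*M)/2 = -3 + (-4 + M*j)/2 = -3 + (-2 + M*j/2) = -5 + M*j/2)
q = 144 (q = (6 - 1*(-3))*16 = (6 + 3)*16 = 9*16 = 144)
S(G, F) = -36 (S(G, F) = 3*((-2 + 5)*(-4)) = 3*(3*(-4)) = 3*(-12) = -36)
1/S(r(-4, K), q) = 1/(-36) = -1/36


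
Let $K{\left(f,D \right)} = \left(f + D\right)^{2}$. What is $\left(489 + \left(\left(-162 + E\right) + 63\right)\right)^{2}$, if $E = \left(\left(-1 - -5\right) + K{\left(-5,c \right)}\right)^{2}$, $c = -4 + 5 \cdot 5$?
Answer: $4622640100$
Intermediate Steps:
$c = 21$ ($c = -4 + 25 = 21$)
$K{\left(f,D \right)} = \left(D + f\right)^{2}$
$E = 67600$ ($E = \left(\left(-1 - -5\right) + \left(21 - 5\right)^{2}\right)^{2} = \left(\left(-1 + 5\right) + 16^{2}\right)^{2} = \left(4 + 256\right)^{2} = 260^{2} = 67600$)
$\left(489 + \left(\left(-162 + E\right) + 63\right)\right)^{2} = \left(489 + \left(\left(-162 + 67600\right) + 63\right)\right)^{2} = \left(489 + \left(67438 + 63\right)\right)^{2} = \left(489 + 67501\right)^{2} = 67990^{2} = 4622640100$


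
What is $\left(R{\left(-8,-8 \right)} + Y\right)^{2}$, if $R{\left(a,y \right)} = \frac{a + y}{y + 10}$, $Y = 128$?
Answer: $14400$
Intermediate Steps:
$R{\left(a,y \right)} = \frac{a + y}{10 + y}$
$\left(R{\left(-8,-8 \right)} + Y\right)^{2} = \left(\frac{-8 - 8}{10 - 8} + 128\right)^{2} = \left(\frac{1}{2} \left(-16\right) + 128\right)^{2} = \left(-8 + 128\right)^{2} = 120^{2} = 14400$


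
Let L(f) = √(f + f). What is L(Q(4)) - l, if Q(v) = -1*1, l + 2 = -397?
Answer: 399 + I*√2 ≈ 399.0 + 1.4142*I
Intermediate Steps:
l = -399 (l = -2 - 397 = -399)
Q(v) = -1
L(f) = √2*√f (L(f) = √(2*f) = √2*√f)
L(Q(4)) - l = √2*√(-1) - 1*(-399) = √2*I + 399 = I*√2 + 399 = 399 + I*√2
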